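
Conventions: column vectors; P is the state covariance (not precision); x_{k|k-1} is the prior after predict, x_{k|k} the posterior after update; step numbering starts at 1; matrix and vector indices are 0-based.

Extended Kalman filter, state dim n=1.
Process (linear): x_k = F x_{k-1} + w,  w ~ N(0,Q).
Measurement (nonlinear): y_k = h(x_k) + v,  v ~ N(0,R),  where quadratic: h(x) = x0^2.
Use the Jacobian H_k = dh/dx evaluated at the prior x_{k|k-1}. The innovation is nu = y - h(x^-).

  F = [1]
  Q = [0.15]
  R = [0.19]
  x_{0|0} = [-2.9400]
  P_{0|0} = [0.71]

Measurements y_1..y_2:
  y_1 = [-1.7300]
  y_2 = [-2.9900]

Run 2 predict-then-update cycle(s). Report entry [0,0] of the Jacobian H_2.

H_jac[0,0] = -2.3740

step 1: x^-=[-2.9400]  P^-=[0.8600]  H_jac=[-5.8800]  S=[29.9240]  K=[-0.1690]  nu=[-10.3736]  x^+=[-1.1870]  P^+=[0.0055]
step 2: x^-=[-1.1870]  P^-=[0.1555]  H_jac=[-2.3740]  S=[1.0661]  K=[-0.3462]  nu=[-4.3989]  x^+=[0.3358]  P^+=[0.0277]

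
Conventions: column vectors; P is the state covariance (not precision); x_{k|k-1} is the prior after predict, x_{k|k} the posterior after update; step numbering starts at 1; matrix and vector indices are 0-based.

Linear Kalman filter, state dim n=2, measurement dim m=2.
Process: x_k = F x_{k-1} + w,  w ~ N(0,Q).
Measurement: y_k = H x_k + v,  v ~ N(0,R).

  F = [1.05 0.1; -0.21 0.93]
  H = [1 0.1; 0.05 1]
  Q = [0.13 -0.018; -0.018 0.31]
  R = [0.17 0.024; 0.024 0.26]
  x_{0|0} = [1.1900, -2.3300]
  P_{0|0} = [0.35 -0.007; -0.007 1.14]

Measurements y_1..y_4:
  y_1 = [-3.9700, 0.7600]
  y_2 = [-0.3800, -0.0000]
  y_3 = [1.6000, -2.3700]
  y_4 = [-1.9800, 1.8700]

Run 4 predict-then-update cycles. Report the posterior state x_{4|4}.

step 1: x^-=[1.0165, -2.4168]  P^-=[0.5258 0.0042; 0.0042 1.3142]  S=[0.7098 0.1859; 0.1859 1.5759]  K=[0.7598 -0.0703; -0.0283 0.8374]  nu=[-4.7448, 3.1260]  x^+=[-2.8084, 0.3351]  P^+=[0.1281 -0.0064; -0.0064 0.2174]
step 2: x^-=[-2.9153, 0.9014]  P^-=[0.2721 -0.0322; -0.0322 0.5062]  S=[0.4407 0.0559; 0.0559 0.7636]  K=[0.6189 -0.0696; -0.0424 0.6638]  nu=[2.4451, -0.7556]  x^+=[-1.3494, 0.2962]  P^+=[0.1044 -0.0085; -0.0085 0.1720]
step 3: x^-=[-1.3872, 0.5589]  P^-=[0.2450 -0.0331; -0.0331 0.4667]  S=[0.4131 0.0496; 0.0496 0.7240]  K=[0.5935 -0.0695; -0.0447 0.6454]  nu=[2.9313, -2.8595]  x^+=[0.5514, -1.4178]  P^+=[0.1001 -0.0088; -0.0088 0.1672]
step 4: x^-=[0.4371, -1.4343]  P^-=[0.2402 -0.0330; -0.0330 0.4624]  S=[0.4082 0.0491; 0.0491 0.7198]  K=[0.5886 -0.0693; -0.0449 0.6433]  nu=[-2.2737, 3.2824]  x^+=[-1.1287, 0.7793]  P^+=[0.0993 -0.0089; -0.0089 0.1666]

x_post = [-1.1287, 0.7793]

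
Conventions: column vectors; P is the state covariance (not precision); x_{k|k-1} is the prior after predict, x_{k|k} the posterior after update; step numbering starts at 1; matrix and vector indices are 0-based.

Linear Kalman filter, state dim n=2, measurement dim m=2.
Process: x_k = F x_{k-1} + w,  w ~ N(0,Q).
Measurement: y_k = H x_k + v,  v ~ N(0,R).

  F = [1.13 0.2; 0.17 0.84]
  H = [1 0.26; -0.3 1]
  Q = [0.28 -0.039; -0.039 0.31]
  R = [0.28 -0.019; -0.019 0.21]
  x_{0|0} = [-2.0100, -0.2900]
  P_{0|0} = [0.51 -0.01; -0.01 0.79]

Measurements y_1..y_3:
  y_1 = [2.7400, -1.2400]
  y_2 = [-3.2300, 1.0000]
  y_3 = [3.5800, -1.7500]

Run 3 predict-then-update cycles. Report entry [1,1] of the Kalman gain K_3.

step 1: x^-=[-2.3293, -0.5853]  P^-=[0.9583 0.1819; 0.1819 0.8793]  S=[1.3923 0.0898; 0.0898 1.0664]  K=[0.7326 -0.1607; 0.2463 0.7526]  nu=[5.2215, -1.3535]  x^+=[1.7136, -0.3181]  P^+=[0.2046 0.0137; 0.0137 0.1575]
step 2: x^-=[1.8727, 0.0241]  P^-=[0.5538 0.0402; 0.0402 0.4310]  S=[0.8838 -0.0360; -0.0360 0.6666]  K=[0.6321 -0.1547; 0.1983 0.6390]  nu=[-5.1090, 1.5377]  x^+=[-1.5946, -0.0065]  P^+=[0.1776 0.0088; 0.0088 0.1331]
step 3: x^-=[-1.8032, -0.2765]  P^-=[0.5161 0.0261; 0.0261 0.4115]  S=[0.8375 -0.0428; -0.0428 0.6523]  K=[0.6163 -0.1569; 0.1912 0.6314]  nu=[5.4551, -2.0145]  x^+=[1.8752, -0.5055]  P^+=[0.1736 0.0074; 0.0074 0.1312]

K[1,1] = 0.6314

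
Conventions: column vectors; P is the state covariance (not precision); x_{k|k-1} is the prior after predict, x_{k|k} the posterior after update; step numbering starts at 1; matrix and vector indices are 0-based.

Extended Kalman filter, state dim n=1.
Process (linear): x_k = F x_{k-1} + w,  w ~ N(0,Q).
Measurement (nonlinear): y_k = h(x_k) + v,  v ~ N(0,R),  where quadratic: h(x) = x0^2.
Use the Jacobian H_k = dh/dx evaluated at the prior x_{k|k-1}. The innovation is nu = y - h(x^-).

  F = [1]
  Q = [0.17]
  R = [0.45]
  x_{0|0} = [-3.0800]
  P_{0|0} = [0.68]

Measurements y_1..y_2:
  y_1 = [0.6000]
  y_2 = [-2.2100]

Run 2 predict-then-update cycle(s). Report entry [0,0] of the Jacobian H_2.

H_jac[0,0] = -3.3145

step 1: x^-=[-3.0800]  P^-=[0.8500]  H_jac=[-6.1600]  S=[32.7038]  K=[-0.1601]  nu=[-8.8864]  x^+=[-1.6573]  P^+=[0.0117]
step 2: x^-=[-1.6573]  P^-=[0.1817]  H_jac=[-3.3145]  S=[2.4461]  K=[-0.2462]  nu=[-4.9565]  x^+=[-0.4370]  P^+=[0.0334]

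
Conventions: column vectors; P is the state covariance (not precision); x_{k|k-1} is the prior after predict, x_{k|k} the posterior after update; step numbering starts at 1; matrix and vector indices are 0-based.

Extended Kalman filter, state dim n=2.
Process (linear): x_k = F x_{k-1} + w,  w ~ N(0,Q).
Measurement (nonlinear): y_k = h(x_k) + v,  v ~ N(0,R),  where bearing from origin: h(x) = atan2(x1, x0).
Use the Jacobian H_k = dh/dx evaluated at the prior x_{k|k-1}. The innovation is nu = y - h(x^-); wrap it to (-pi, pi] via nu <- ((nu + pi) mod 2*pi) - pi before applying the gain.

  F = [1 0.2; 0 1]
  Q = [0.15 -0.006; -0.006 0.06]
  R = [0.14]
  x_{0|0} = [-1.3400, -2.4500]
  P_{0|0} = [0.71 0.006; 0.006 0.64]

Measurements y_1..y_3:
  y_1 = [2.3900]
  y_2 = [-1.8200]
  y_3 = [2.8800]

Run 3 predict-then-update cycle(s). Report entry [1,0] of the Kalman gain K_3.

step 1: x^-=[-1.8300, -2.4500]  P^-=[0.8880 0.1280; 0.1280 0.7000]  H_jac=[0.2620 -0.1957]  S=[0.2146]  K=[0.9672; -0.4820]  nu=[-1.6808]  x^+=[-3.4558, -1.6399]  P^+=[0.6872 0.2281; 0.2281 0.6501]
step 2: x^-=[-3.7837, -1.6399]  P^-=[0.9544 0.3521; 0.3521 0.7101]  H_jac=[0.0964 -0.2225]  S=[0.1689]  K=[0.0811; -0.7344]  nu=[0.9126]  x^+=[-3.7097, -2.3101]  P^+=[0.9533 0.3621; 0.3621 0.6190]
step 3: x^-=[-4.1718, -2.3101]  P^-=[1.2729 0.4800; 0.4800 0.6790]  H_jac=[0.1016 -0.1835]  S=[0.1581]  K=[0.2610; -0.4795]  nu=[-0.7673]  x^+=[-4.3720, -1.9421]  P^+=[1.2622 0.4997; 0.4997 0.6427]

K[1,0] = -0.4795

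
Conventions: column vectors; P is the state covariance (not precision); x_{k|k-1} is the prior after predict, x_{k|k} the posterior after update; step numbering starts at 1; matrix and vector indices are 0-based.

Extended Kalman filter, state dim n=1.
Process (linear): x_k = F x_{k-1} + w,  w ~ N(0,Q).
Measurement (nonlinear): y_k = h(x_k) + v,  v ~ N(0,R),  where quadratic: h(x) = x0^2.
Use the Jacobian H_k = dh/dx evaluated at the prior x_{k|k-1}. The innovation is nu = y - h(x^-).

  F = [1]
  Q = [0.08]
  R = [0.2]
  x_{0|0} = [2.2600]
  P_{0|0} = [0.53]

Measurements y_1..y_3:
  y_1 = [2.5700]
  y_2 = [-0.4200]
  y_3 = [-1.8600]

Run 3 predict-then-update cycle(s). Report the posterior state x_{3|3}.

x_post = [-0.0043]

step 1: x^-=[2.2600]  P^-=[0.6100]  H_jac=[4.5200]  S=[12.6625]  K=[0.2177]  nu=[-2.5376]  x^+=[1.7075]  P^+=[0.0096]
step 2: x^-=[1.7075]  P^-=[0.0896]  H_jac=[3.4149]  S=[1.2453]  K=[0.2458]  nu=[-3.3354]  x^+=[0.8876]  P^+=[0.0144]
step 3: x^-=[0.8876]  P^-=[0.0944]  H_jac=[1.7752]  S=[0.4975]  K=[0.3368]  nu=[-2.6478]  x^+=[-0.0043]  P^+=[0.0380]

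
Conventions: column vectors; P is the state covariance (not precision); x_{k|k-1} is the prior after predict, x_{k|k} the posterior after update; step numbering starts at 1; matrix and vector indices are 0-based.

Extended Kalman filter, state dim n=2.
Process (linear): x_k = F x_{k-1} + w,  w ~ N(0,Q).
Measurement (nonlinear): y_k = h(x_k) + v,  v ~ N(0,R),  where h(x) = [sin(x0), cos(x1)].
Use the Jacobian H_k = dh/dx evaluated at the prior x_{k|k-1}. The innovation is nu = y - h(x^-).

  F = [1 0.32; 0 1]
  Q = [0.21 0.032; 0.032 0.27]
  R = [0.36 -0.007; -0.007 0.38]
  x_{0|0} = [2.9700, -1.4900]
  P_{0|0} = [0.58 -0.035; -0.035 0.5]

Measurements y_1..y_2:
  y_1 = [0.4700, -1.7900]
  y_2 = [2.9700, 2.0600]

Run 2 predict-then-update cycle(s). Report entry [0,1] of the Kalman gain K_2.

K[0,1] = 0.1179

step 1: x^-=[2.4932, -1.4900]  P^-=[0.8188 0.1570; 0.1570 0.7700]  H_jac=[-0.7971 0.0000; 0.0000 0.9967]  S=[0.8802 -0.1317; -0.1317 1.1450]  K=[-0.7336 0.0523; -0.0426 0.6654]  nu=[-0.1339, -1.8707]  x^+=[2.4937, -2.7291]  P^+=[0.3318 0.0251; 0.0251 0.2540]
step 2: x^-=[1.6204, -2.7291]  P^-=[0.5839 0.1384; 0.1384 0.5240]  H_jac=[-0.0495 0.0000; 0.0000 0.4009]  S=[0.3614 -0.0097; -0.0097 0.4642]  K=[-0.0769 0.1179; -0.0068 0.4524]  nu=[1.9712, 2.9761]  x^+=[1.8197, -1.3961]  P^+=[0.5751 0.1131; 0.1131 0.4289]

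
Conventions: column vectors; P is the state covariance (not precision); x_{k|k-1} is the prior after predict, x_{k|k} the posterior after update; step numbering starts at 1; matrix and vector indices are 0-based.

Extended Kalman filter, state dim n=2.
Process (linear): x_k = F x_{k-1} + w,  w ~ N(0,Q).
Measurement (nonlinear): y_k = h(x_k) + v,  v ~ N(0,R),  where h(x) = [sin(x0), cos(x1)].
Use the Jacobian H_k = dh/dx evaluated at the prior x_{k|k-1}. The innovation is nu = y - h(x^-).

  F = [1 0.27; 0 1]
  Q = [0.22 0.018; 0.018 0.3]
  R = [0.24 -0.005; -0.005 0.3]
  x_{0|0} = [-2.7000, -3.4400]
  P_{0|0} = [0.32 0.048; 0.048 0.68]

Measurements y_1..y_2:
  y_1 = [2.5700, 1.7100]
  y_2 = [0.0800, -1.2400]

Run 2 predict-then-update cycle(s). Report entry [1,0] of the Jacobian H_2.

H_jac[1,0] = 0.0000

step 1: x^-=[-3.6288, -3.4400]  P^-=[0.6155 0.2496; 0.2496 0.9800]  H_jac=[-0.8836 0.0000; 0.0000 -0.2940]  S=[0.7206 0.0598; 0.0598 0.3847]  K=[-0.7486 -0.0743; -0.2471 -0.7105]  nu=[2.1018, 2.6658]  x^+=[-5.4003, -5.8534]  P^+=[0.2029 0.0631; 0.0631 0.7208]
step 2: x^-=[-6.9807, -5.8534]  P^-=[0.5095 0.2757; 0.2757 1.0208]  H_jac=[0.7664 0.0000; 0.0000 -0.4167]  S=[0.5393 -0.0931; -0.0931 0.4773]  K=[0.7063 -0.1030; 0.2463 -0.8433]  nu=[0.7223, -2.1490]  x^+=[-6.2491, -3.8632]  P^+=[0.2218 0.0826; 0.0826 0.6100]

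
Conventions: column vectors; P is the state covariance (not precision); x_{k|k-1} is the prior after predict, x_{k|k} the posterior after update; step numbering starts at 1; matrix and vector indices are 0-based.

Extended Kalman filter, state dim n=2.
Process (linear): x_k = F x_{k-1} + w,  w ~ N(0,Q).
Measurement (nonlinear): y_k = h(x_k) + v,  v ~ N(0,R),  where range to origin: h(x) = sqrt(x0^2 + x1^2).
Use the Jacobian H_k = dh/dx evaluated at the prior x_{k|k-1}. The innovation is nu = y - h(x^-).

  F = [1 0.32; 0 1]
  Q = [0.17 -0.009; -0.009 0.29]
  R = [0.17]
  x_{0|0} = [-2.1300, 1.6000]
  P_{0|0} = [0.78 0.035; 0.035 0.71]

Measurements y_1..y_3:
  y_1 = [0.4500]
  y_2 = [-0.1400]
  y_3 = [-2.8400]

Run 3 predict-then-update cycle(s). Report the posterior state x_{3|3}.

x_post = [2.3790, 1.3309]

step 1: x^-=[-1.6180, 1.6000]  P^-=[1.0451 0.2532; 0.2532 1.0000]  H_jac=[-0.7111 0.7031]  S=[0.9396]  K=[-0.6014; 0.5567]  nu=[-1.8255]  x^+=[-0.5201, 0.5837]  P^+=[0.7053 0.5678; 0.5678 0.7088]
step 2: x^-=[-0.3334, 0.5837]  P^-=[1.3112 0.7856; 0.7856 0.9988]  H_jac=[-0.4959 0.8684]  S=[0.5690]  K=[0.0561; 0.8396]  nu=[-0.8122]  x^+=[-0.3789, -0.0982]  P^+=[1.3094 0.7588; 0.7588 0.5977]
step 3: x^-=[-0.4103, -0.0982]  P^-=[2.0263 0.9411; 0.9411 0.8877]  H_jac=[-0.9725 -0.2327]  S=[2.5606]  K=[-0.8551; -0.4381]  nu=[-3.2619]  x^+=[2.3790, 1.3309]  P^+=[0.1538 -0.0182; -0.0182 0.3962]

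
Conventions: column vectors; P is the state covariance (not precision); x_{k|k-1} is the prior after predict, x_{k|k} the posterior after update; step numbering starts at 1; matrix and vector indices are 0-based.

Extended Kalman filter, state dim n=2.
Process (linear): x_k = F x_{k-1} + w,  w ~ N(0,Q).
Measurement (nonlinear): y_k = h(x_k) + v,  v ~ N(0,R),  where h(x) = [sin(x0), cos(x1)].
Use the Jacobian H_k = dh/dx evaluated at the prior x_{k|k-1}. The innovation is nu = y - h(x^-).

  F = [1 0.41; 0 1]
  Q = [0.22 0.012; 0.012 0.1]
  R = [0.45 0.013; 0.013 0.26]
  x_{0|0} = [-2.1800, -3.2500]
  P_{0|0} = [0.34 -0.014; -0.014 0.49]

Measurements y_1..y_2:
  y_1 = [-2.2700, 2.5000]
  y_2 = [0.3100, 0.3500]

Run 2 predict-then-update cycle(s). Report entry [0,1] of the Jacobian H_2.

H_jac[0,1] = 0.0000

step 1: x^-=[-3.5125, -3.2500]  P^-=[0.6309 0.1989; 0.1989 0.5900]  H_jac=[-0.9320 0.0000; 0.0000 -0.1082]  S=[0.9980 0.0331; 0.0331 0.2669]  K=[-0.5889 -0.0077; -0.1786 -0.2171]  nu=[-2.6325, 3.4941]  x^+=[-1.9891, -3.5384]  P^+=[0.2845 0.0892; 0.0892 0.5430]
step 2: x^-=[-3.4398, -3.5384]  P^-=[0.6689 0.3239; 0.3239 0.6430]  H_jac=[-0.9559 0.0000; 0.0000 -0.3864]  S=[1.0612 0.1326; 0.1326 0.3560]  K=[-0.5859 -0.1333; -0.2145 -0.6181]  nu=[0.0162, 1.2723]  x^+=[-3.6189, -4.3282]  P^+=[0.2776 0.1094; 0.1094 0.4230]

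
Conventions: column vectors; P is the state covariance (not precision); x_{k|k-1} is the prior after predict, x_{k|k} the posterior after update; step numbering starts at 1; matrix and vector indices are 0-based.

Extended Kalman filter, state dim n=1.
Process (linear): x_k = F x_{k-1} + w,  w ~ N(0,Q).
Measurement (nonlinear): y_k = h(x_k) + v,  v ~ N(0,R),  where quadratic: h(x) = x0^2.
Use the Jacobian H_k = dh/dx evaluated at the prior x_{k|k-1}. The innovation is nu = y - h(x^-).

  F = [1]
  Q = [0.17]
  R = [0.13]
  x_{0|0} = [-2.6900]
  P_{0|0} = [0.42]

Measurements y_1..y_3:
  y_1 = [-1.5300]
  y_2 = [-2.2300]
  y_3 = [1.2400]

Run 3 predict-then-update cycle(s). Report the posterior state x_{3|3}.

step 1: x^-=[-2.6900]  P^-=[0.5900]  H_jac=[-5.3800]  S=[17.2072]  K=[-0.1845]  nu=[-8.7661]  x^+=[-1.0729]  P^+=[0.0045]
step 2: x^-=[-1.0729]  P^-=[0.1745]  H_jac=[-2.1458]  S=[0.9333]  K=[-0.4011]  nu=[-3.3812]  x^+=[0.2833]  P^+=[0.0243]
step 3: x^-=[0.2833]  P^-=[0.1943]  H_jac=[0.5666]  S=[0.1924]  K=[0.5722]  nu=[1.1598]  x^+=[0.9469]  P^+=[0.1313]

x_post = [0.9469]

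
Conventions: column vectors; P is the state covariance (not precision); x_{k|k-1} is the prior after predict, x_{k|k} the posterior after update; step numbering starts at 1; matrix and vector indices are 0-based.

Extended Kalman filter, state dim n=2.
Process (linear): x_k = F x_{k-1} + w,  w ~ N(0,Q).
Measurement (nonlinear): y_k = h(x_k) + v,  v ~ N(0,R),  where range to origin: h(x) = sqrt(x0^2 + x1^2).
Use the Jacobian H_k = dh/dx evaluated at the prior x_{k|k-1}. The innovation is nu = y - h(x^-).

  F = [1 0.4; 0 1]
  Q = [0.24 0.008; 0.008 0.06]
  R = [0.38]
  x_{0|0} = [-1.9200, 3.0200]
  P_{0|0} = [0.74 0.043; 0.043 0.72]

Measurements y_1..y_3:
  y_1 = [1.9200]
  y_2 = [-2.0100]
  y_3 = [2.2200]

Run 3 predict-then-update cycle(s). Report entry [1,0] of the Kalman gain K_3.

K[1,0] = -0.1182

step 1: x^-=[-0.7120, 3.0200]  P^-=[1.1296 0.3390; 0.3390 0.7800]  H_jac=[-0.2295 0.9733]  S=[1.0270]  K=[0.0689; 0.6635]  nu=[-1.1828]  x^+=[-0.7935, 2.2352]  P^+=[1.1247 0.2921; 0.2921 0.3279]
step 2: x^-=[0.1006, 2.2352]  P^-=[1.6508 0.4312; 0.4312 0.3879]  H_jac=[0.0450 0.9990]  S=[0.8092]  K=[0.6241; 0.5028]  nu=[-4.2475]  x^+=[-2.5502, 0.0994]  P^+=[1.3357 0.1773; 0.1773 0.1833]
step 3: x^-=[-2.5105, 0.0994]  P^-=[1.7468 0.2586; 0.2586 0.2433]  H_jac=[-0.9992 0.0396]  S=[2.1040]  K=[-0.8247; -0.1182]  nu=[-0.2924]  x^+=[-2.2693, 0.1340]  P^+=[0.3158 0.0534; 0.0534 0.2139]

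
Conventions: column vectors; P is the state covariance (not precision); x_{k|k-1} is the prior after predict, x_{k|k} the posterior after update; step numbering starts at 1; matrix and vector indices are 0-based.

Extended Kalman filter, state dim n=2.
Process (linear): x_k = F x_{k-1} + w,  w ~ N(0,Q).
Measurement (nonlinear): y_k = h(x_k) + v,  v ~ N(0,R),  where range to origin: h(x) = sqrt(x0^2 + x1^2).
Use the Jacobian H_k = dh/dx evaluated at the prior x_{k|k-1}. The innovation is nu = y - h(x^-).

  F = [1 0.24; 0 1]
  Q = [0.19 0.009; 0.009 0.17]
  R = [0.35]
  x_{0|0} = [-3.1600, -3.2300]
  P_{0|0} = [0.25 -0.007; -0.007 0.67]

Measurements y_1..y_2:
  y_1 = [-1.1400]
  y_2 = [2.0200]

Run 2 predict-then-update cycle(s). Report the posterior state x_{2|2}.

step 1: x^-=[-3.9352, -3.2300]  P^-=[0.4752 0.1628; 0.1628 0.8400]  H_jac=[-0.7730 -0.6344]  S=[1.1317]  K=[-0.4158; -0.5821]  nu=[-6.2310]  x^+=[-1.3441, 0.3970]  P^+=[0.2795 -0.1111; -0.1111 0.4565]
step 2: x^-=[-1.2488, 0.3970]  P^-=[0.4425 0.0074; 0.0074 0.6265]  H_jac=[-0.9530 0.3030]  S=[0.8051]  K=[-0.5210; 0.2270]  nu=[0.7096]  x^+=[-1.6185, 0.5581]  P^+=[0.2240 0.1026; 0.1026 0.5850]

x_post = [-1.6185, 0.5581]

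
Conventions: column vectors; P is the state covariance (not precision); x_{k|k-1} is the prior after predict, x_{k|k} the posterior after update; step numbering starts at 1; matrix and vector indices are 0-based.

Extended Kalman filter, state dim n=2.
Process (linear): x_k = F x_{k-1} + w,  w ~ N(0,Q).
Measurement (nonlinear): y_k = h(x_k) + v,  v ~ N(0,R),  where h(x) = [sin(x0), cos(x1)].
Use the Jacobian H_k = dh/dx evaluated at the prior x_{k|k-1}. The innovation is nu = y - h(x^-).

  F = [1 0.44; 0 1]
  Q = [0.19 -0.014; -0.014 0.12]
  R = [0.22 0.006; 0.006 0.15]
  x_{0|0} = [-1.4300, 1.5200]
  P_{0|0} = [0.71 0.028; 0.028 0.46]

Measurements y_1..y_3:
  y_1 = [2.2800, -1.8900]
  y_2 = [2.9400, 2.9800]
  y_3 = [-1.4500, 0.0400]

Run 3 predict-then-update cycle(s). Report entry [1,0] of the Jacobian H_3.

H_jac[1,0] = 0.0000

step 1: x^-=[-0.7612, 1.5200]  P^-=[1.0137 0.2164; 0.2164 0.5800]  H_jac=[0.7240 0.0000; 0.0000 -0.9987]  S=[0.7514 -0.1505; -0.1505 0.7285]  K=[0.9570 -0.0990; 0.0514 -0.7845]  nu=[2.9698, -1.9408]  x^+=[2.2729, 3.1952]  P^+=[0.2900 0.0091; 0.0091 0.1175]
step 2: x^-=[3.6788, 3.1952]  P^-=[0.5107 0.0468; 0.0468 0.2375]  H_jac=[-0.8591 0.0000; 0.0000 0.0536]  S=[0.5970 0.0038; 0.0038 0.1507]  K=[-0.7352 0.0354; -0.0679 0.0862]  nu=[3.4517, 3.9786]  x^+=[1.2818, 3.3038]  P^+=[0.1880 0.0168; 0.0168 0.2337]
step 3: x^-=[2.7355, 3.3038]  P^-=[0.4381 0.1056; 0.1056 0.3537]  H_jac=[-0.9187 0.0000; 0.0000 0.1615]  S=[0.5897 -0.0097; -0.0097 0.1592]  K=[-0.6814 0.0657; -0.1588 0.3491]  nu=[-1.8450, 1.0269]  x^+=[4.0601, 3.9553]  P^+=[0.1627 0.0358; 0.0358 0.3183]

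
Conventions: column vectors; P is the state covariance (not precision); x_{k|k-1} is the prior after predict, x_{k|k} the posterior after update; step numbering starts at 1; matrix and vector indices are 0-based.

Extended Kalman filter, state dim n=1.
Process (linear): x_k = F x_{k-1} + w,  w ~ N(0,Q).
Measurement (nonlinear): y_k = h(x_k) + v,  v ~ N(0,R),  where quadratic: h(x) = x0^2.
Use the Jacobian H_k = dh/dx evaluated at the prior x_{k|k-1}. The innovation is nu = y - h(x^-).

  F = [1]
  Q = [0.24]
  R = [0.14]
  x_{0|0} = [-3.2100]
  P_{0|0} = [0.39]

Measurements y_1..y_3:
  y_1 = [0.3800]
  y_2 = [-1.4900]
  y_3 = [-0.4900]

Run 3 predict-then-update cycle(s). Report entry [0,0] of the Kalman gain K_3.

step 1: x^-=[-3.2100]  P^-=[0.6300]  H_jac=[-6.4200]  S=[26.1063]  K=[-0.1549]  nu=[-9.9241]  x^+=[-1.6725]  P^+=[0.0034]
step 2: x^-=[-1.6725]  P^-=[0.2434]  H_jac=[-3.3450]  S=[2.8631]  K=[-0.2843]  nu=[-4.2872]  x^+=[-0.4535]  P^+=[0.0119]
step 3: x^-=[-0.4535]  P^-=[0.2519]  H_jac=[-0.9069]  S=[0.3472]  K=[-0.6580]  nu=[-0.6956]  x^+=[0.0043]  P^+=[0.1016]

K[0,0] = -0.6580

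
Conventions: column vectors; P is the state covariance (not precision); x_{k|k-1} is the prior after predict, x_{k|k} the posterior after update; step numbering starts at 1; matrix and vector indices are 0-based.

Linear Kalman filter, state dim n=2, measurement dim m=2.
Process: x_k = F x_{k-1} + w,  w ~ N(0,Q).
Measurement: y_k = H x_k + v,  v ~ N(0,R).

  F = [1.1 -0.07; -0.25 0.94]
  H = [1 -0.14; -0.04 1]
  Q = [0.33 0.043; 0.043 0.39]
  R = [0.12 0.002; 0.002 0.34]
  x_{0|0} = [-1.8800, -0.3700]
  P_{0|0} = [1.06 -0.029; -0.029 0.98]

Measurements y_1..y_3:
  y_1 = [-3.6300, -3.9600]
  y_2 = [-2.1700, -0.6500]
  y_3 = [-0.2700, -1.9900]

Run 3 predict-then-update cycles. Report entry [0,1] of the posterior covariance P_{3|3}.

P_post[0,1] = 0.0296

step 1: x^-=[-2.0421, 0.1222]  P^-=[1.6219 -0.3435; -0.3435 1.3358]  S=[1.8642 -0.5953; -0.5953 1.7059]  K=[0.9221 0.0824; -0.0359 0.7786]  nu=[-1.5708, -4.1639]  x^+=[-3.8336, -3.0632]  P^+=[0.1156 0.0345; 0.0345 0.2660]
step 2: x^-=[-4.0026, -1.9210]  P^-=[0.4659 0.0300; 0.0300 0.6161]  S=[0.5896 -0.0728; -0.0728 0.9544]  K=[0.7920 0.0722; -0.0161 0.6430]  nu=[1.5636, 1.1109]  x^+=[-2.6839, -1.2319]  P^+=[0.0994 0.0301; 0.0301 0.2198]
step 3: x^-=[-2.8660, -0.4870]  P^-=[0.4467 0.0329; 0.0329 0.5763]  S=[0.5688 -0.0635; -0.0635 0.9144]  K=[0.7852 0.0709; -0.0140 0.6278]  nu=[2.5279, -1.6176]  x^+=[-0.9959, -1.5379]  P^+=[0.0985 0.0296; 0.0296 0.2146]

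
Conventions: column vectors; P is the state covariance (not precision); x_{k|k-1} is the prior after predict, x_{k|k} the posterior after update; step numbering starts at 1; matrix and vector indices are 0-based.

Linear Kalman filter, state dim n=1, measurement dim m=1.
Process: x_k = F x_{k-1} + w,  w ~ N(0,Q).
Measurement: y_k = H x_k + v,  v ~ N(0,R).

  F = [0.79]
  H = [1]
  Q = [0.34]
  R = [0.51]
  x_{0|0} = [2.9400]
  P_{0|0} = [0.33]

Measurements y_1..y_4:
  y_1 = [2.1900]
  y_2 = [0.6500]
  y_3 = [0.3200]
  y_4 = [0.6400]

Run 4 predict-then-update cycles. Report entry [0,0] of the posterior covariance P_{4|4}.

step 1: x^-=[2.3226]  P^-=[0.5460]  S=[1.0560]  K=[0.5170]  nu=[-0.1326]  x^+=[2.2540]  P^+=[0.2637]
step 2: x^-=[1.7807]  P^-=[0.5046]  S=[1.0146]  K=[0.4973]  nu=[-1.1307]  x^+=[1.2184]  P^+=[0.2536]
step 3: x^-=[0.9625]  P^-=[0.4983]  S=[1.0083]  K=[0.4942]  nu=[-0.6425]  x^+=[0.6450]  P^+=[0.2520]
step 4: x^-=[0.5095]  P^-=[0.4973]  S=[1.0073]  K=[0.4937]  nu=[0.1305]  x^+=[0.5739]  P^+=[0.2518]

P_post[0,0] = 0.2518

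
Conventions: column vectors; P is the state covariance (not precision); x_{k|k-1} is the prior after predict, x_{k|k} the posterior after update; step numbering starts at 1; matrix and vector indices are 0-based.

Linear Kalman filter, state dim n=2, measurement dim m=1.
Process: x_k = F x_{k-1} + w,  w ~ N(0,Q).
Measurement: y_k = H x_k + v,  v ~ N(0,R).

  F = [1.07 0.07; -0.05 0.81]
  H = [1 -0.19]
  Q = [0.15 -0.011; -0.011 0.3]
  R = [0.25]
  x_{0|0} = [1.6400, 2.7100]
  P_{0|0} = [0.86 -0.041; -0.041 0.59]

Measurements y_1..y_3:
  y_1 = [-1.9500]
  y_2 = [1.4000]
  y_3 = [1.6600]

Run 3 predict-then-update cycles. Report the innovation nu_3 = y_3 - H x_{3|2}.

step 1: x^-=[1.9445, 2.1131]  P^-=[1.1314 -0.0589; -0.0589 0.6926]  S=[1.4288]  K=[0.7997; -0.1334]  nu=[-3.4930]  x^+=[-0.8488, 2.5789]  P^+=[0.2177 0.0934; 0.0934 0.6672]
step 2: x^-=[-0.7277, 2.1314]  P^-=[0.4165 0.0958; 0.0958 0.7307]  S=[0.6564]  K=[0.6067; -0.0655]  nu=[2.5327]  x^+=[0.8089, 1.9654]  P^+=[0.1748 0.1219; 0.1219 0.7279]
step 3: x^-=[1.0031, 1.5516]  P^-=[0.3720 0.1262; 0.1262 0.7681]  S=[0.6018]  K=[0.5783; -0.0329]  nu=[0.9517]  x^+=[1.5535, 1.5203]  P^+=[0.1707 0.1376; 0.1376 0.7675]

innov = [0.9517]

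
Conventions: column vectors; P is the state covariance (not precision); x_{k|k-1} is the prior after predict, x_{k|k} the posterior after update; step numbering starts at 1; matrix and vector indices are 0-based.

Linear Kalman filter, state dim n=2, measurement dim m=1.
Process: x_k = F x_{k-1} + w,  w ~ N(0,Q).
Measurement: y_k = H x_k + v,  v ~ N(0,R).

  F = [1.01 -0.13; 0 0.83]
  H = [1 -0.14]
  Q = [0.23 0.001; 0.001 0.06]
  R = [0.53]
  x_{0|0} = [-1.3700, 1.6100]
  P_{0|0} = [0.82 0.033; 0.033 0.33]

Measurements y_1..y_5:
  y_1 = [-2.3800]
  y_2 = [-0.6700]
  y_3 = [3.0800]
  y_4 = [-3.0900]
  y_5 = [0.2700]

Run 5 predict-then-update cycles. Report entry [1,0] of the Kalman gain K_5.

K[1,0] = -0.0454

step 1: x^-=[-1.5930, 1.3363]  P^-=[1.0634 -0.0069; -0.0069 0.2873]  S=[1.6010]  K=[0.6648; -0.0295]  nu=[-0.5999]  x^+=[-1.9918, 1.3540]  P^+=[0.3558 0.0244; 0.0244 0.2859]
step 2: x^-=[-2.1878, 1.1238]  P^-=[0.5913 -0.0094; -0.0094 0.2570]  S=[1.1290]  K=[0.5249; -0.0402]  nu=[1.6751]  x^+=[-1.3084, 1.0565]  P^+=[0.2802 0.0144; 0.0144 0.2552]
step 3: x^-=[-1.4589, 0.8769]  P^-=[0.5164 -0.0144; -0.0144 0.2358]  S=[1.0551]  K=[0.4914; -0.0450]  nu=[4.6616]  x^+=[0.8317, 0.6673]  P^+=[0.2617 0.0089; 0.0089 0.2337]
step 4: x^-=[0.7532, 0.5538]  P^-=[0.4985 -0.0168; -0.0168 0.2210]  S=[1.0376]  K=[0.4828; -0.0460]  nu=[-3.7657]  x^+=[-1.0647, 0.7270]  P^+=[0.2567 0.0063; 0.0063 0.2188]
step 5: x^-=[-1.1698, 0.6034]  P^-=[0.4939 -0.0174; -0.0174 0.2107]  S=[1.0329]  K=[0.4806; -0.0454]  nu=[1.5243]  x^+=[-0.4373, 0.5342]  P^+=[0.2554 0.0052; 0.0052 0.2086]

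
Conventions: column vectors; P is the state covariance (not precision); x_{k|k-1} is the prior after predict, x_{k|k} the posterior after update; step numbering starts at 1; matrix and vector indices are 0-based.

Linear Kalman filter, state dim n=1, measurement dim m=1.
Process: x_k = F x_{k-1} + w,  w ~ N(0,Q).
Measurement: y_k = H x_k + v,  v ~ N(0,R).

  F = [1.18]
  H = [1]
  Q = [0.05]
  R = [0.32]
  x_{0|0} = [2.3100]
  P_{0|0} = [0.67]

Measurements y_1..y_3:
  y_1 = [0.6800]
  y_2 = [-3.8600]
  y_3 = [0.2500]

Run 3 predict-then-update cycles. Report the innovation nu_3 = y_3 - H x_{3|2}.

innov = [1.9946]

step 1: x^-=[2.7258]  P^-=[0.9829]  S=[1.3029]  K=[0.7544]  nu=[-2.0458]  x^+=[1.1825]  P^+=[0.2414]
step 2: x^-=[1.3953]  P^-=[0.3861]  S=[0.7061]  K=[0.5468]  nu=[-5.2553]  x^+=[-1.4784]  P^+=[0.1750]
step 3: x^-=[-1.7446]  P^-=[0.2936]  S=[0.6136]  K=[0.4785]  nu=[1.9946]  x^+=[-0.7901]  P^+=[0.1531]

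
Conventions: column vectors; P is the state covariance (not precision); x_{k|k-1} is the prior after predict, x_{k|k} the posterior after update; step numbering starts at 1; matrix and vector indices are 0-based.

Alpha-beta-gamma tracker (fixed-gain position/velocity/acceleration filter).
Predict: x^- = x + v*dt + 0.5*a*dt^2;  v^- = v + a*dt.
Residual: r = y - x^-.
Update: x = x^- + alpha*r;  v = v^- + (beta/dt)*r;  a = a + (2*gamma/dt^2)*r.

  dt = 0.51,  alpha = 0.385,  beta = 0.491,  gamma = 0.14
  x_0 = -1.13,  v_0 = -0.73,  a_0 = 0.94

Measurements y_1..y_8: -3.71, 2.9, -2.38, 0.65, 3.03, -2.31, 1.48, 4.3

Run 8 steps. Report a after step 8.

step 1: x_pred=-1.3801  r=-2.3299  x^+=-2.2771  v^+=-2.4937  a^+=-1.5682
step 2: x_pred=-3.7528  r=6.6528  x^+=-1.1915  v^+=3.1115  a^+=5.5936
step 3: x_pred=1.1228  r=-3.5028  x^+=-0.2258  v^+=2.5919  a^+=1.8228
step 4: x_pred=1.3332  r=-0.6832  x^+=1.0701  v^+=2.8639  a^+=1.0874
step 5: x_pred=2.6721  r=0.3579  x^+=2.8099  v^+=3.7630  a^+=1.4727
step 6: x_pred=4.9205  r=-7.2305  x^+=2.1368  v^+=-2.4471  a^+=-6.3111
step 7: x_pred=0.0680  r=1.4120  x^+=0.6116  v^+=-4.3064  a^+=-4.7910
step 8: x_pred=-2.2077  r=6.5077  x^+=0.2978  v^+=-0.4845  a^+=2.2146

a_post = 2.2146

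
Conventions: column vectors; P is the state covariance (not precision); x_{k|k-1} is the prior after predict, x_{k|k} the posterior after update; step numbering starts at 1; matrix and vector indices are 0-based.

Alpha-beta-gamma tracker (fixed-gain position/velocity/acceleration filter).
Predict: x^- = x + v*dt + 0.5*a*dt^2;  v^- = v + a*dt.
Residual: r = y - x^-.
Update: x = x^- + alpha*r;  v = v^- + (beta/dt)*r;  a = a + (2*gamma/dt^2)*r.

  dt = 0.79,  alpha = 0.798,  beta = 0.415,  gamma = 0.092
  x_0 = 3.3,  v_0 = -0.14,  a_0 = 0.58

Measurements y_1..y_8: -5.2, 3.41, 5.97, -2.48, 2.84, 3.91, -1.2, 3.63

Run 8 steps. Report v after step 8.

v_post = 0.4258

step 1: x_pred=3.3704  r=-8.5704  x^+=-3.4688  v^+=-4.1840  a^+=-1.9468
step 2: x_pred=-7.3816  r=10.7916  x^+=1.2301  v^+=-0.0529  a^+=1.2349
step 3: x_pred=1.5736  r=4.3964  x^+=5.0819  v^+=3.2321  a^+=2.5310
step 4: x_pred=8.4251  r=-10.9051  x^+=-0.2772  v^+=-0.4970  a^+=-0.6841
step 5: x_pred=-0.8833  r=3.7233  x^+=2.0879  v^+=0.9185  a^+=0.4136
step 6: x_pred=2.9426  r=0.9674  x^+=3.7146  v^+=1.7534  a^+=0.6989
step 7: x_pred=5.3179  r=-6.5179  x^+=0.1166  v^+=-1.1184  a^+=-1.2228
step 8: x_pred=-1.1485  r=4.7785  x^+=2.6647  v^+=0.4258  a^+=0.1860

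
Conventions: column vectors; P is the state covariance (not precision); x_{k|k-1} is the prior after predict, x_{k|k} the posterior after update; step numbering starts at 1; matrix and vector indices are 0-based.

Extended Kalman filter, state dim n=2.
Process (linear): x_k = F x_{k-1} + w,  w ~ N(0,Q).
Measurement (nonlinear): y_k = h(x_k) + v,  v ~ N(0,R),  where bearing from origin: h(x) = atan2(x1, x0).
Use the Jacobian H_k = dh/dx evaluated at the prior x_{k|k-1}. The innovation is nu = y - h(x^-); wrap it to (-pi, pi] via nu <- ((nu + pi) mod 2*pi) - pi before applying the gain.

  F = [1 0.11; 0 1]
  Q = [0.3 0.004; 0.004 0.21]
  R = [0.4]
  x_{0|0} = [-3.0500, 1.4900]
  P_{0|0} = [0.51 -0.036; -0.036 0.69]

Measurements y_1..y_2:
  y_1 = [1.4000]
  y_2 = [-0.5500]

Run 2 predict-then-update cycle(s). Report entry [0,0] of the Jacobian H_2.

step 1: x^-=[-2.8861, 1.4900]  P^-=[0.8104 0.0439; 0.0439 0.9000]  H_jac=[-0.1412 -0.2736]  S=[0.4869]  K=[-0.2597; -0.5184]  nu=[-1.2650]  x^+=[-2.5575, 2.1458]  P^+=[0.7776 -0.0217; -0.0217 0.7691]
step 2: x^-=[-2.3215, 2.1458]  P^-=[1.0821 0.0669; 0.0669 0.9791]  H_jac=[-0.2147 -0.2323]  S=[0.5094]  K=[-0.4866; -0.4747]  nu=[-2.9455]  x^+=[-0.8881, 3.5441]  P^+=[0.9615 -0.0507; -0.0507 0.8643]

H_jac[0,0] = -0.2147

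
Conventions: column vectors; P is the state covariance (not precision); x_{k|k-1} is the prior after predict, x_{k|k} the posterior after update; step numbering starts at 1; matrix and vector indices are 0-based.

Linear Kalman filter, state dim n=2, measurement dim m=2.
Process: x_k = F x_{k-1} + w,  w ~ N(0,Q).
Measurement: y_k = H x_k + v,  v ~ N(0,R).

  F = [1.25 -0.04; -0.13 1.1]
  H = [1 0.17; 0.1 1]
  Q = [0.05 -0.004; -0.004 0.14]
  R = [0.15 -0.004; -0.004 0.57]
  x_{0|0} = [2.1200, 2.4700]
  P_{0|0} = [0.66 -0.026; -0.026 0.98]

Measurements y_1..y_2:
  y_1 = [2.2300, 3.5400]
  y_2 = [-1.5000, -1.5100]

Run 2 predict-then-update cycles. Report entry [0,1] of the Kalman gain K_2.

step 1: x^-=[2.5512, 2.4414]  P^-=[1.0854 -0.1903; -0.1903 1.3444]  S=[1.2096 0.1396; 0.1396 1.8872]  K=[0.8831 -0.1086; -0.0498 0.7060]  nu=[-0.7362, 0.8435]  x^+=[1.8094, 3.0736]  P^+=[0.1465 -0.0801; -0.0801 0.4106]
step 2: x^-=[2.1388, 3.1457]  P^-=[0.2876 -0.1564; -0.1564 0.6622]  S=[0.4036 -0.0218; -0.0218 1.2038]  K=[0.6417 -0.0945; -0.0798 0.5357]  nu=[-4.1735, -4.8696]  x^+=[-0.0794, 0.8702]  P^+=[0.1081 -0.0672; -0.0672 0.3124]

K[0,1] = -0.0945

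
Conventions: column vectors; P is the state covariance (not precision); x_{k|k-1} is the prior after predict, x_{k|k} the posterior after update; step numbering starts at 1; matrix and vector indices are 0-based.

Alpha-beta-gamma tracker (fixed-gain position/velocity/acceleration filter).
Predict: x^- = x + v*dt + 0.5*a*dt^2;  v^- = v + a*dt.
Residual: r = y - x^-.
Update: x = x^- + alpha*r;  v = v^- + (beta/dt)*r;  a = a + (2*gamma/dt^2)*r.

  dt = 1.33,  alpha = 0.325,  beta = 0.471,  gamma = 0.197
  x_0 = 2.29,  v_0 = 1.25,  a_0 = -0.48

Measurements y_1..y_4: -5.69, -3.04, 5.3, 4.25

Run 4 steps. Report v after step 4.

step 1: x_pred=3.5280  r=-9.2180  x^+=0.5321  v^+=-2.6528  a^+=-2.5332
step 2: x_pred=-5.2366  r=2.1966  x^+=-4.5227  v^+=-5.2441  a^+=-2.0439
step 3: x_pred=-13.3050  r=18.6050  x^+=-7.2584  v^+=-1.3738  a^+=2.1001
step 4: x_pred=-7.2281  r=11.4781  x^+=-3.4977  v^+=5.4842  a^+=4.6567

v_post = 5.4842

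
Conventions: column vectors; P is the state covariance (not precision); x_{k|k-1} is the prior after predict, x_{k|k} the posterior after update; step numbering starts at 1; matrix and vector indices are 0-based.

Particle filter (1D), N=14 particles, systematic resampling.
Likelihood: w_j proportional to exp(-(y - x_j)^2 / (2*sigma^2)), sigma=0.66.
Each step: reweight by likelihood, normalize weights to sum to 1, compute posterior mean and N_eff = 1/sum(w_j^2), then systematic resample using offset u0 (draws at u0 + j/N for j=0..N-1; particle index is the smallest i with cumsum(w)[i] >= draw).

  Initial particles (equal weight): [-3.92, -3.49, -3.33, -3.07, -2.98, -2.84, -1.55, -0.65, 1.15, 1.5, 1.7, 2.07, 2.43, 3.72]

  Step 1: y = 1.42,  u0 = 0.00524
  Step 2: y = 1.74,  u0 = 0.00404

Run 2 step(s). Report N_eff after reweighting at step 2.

step 1: w=[0.0000, 0.0000, 0.0000, 0.0000, 0.0000, 0.0000, 0.0000, 0.0019, 0.2445, 0.2639, 0.2430, 0.1637, 0.0824, 0.0006]  mean=1.6301  Neff=4.5040  idx=[8, 8, 8, 8, 9, 9, 9, 9, 10, 10, 10, 11, 11, 12]
step 2: w=[0.0570, 0.0570, 0.0570, 0.0570, 0.0796, 0.0796, 0.0796, 0.0796, 0.0848, 0.0848, 0.0848, 0.0750, 0.0750, 0.0492]  mean=1.6024  Neff=13.5898  idx=[0, 1, 2, 3, 4, 5, 6, 7, 8, 9, 10, 10, 11, 12]

N_eff = 13.5898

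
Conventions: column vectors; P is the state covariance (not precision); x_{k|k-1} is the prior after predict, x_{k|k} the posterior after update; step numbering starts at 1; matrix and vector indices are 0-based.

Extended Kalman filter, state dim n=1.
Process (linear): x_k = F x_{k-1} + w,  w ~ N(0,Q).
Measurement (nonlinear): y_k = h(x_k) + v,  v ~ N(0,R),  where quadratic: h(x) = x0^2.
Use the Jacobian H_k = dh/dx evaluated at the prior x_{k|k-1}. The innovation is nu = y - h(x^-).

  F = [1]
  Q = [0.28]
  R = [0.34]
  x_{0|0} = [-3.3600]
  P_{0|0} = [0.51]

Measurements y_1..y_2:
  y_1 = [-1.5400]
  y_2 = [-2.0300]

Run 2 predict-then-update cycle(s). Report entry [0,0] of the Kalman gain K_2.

K[0,0] = -0.2994

step 1: x^-=[-3.3600]  P^-=[0.7900]  H_jac=[-6.7200]  S=[36.0151]  K=[-0.1474]  nu=[-12.8296]  x^+=[-1.4689]  P^+=[0.0075]
step 2: x^-=[-1.4689]  P^-=[0.2875]  H_jac=[-2.9377]  S=[2.8208]  K=[-0.2994]  nu=[-4.1875]  x^+=[-0.2152]  P^+=[0.0346]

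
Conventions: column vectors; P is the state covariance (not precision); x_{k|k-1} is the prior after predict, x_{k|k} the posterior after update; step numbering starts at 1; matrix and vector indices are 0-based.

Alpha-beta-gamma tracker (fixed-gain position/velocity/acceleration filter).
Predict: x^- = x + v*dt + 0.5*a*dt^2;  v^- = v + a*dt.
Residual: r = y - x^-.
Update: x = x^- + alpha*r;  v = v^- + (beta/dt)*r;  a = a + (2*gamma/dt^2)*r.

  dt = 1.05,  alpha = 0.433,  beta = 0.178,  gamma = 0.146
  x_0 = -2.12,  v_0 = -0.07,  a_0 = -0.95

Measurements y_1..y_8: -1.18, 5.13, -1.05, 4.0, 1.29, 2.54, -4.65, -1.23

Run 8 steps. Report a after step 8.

a_post = -4.5355

step 1: x_pred=-2.7172  r=1.5372  x^+=-2.0516  v^+=-0.8069  a^+=-0.5429
step 2: x_pred=-3.1981  r=8.3281  x^+=0.4080  v^+=0.0349  a^+=1.6628
step 3: x_pred=1.3612  r=-2.4112  x^+=0.3172  v^+=1.3721  a^+=1.0242
step 4: x_pred=2.3225  r=1.6775  x^+=3.0489  v^+=2.7319  a^+=1.4685
step 5: x_pred=6.7269  r=-5.4369  x^+=4.3727  v^+=3.3522  a^+=0.0285
step 6: x_pred=7.9082  r=-5.3682  x^+=5.5838  v^+=2.4721  a^+=-1.3933
step 7: x_pred=7.4115  r=-12.0615  x^+=2.1889  v^+=-1.0355  a^+=-4.5878
step 8: x_pred=-1.4274  r=0.1974  x^+=-1.3420  v^+=-5.8192  a^+=-4.5355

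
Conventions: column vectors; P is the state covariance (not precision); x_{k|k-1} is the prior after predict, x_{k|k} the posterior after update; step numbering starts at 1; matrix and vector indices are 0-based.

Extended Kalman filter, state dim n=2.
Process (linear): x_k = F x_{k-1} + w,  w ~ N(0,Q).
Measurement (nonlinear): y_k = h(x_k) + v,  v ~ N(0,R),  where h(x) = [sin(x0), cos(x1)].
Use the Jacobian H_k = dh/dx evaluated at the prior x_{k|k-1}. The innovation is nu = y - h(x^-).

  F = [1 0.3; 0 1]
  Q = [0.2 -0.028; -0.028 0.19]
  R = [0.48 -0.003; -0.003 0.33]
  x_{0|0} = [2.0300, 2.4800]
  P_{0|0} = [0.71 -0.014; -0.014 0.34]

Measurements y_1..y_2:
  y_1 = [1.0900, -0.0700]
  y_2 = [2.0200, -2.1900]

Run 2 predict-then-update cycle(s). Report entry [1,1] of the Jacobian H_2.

H_jac[1,1] = -0.9013

step 1: x^-=[2.7740, 2.4800]  P^-=[0.9322 0.0600; 0.0600 0.5300]  H_jac=[-0.9332 0.0000; 0.0000 -0.6144]  S=[1.2918 0.0314; 0.0314 0.5301]  K=[-0.6727 -0.0297; -0.0285 -0.6126]  nu=[0.7306, 0.7190]  x^+=[2.2612, 2.0187]  P^+=[0.3459 0.0127; 0.0127 0.3289]
step 2: x^-=[2.8668, 2.0187]  P^-=[0.5831 0.0833; 0.0833 0.5189]  H_jac=[-0.9625 0.0000; 0.0000 -0.9013]  S=[1.0202 0.0693; 0.0693 0.7516]  K=[-0.5468 -0.0495; -0.0366 -0.6190]  nu=[1.7486, -1.7569]  x^+=[1.9977, 3.0422]  P^+=[0.2725 0.0163; 0.0163 0.2265]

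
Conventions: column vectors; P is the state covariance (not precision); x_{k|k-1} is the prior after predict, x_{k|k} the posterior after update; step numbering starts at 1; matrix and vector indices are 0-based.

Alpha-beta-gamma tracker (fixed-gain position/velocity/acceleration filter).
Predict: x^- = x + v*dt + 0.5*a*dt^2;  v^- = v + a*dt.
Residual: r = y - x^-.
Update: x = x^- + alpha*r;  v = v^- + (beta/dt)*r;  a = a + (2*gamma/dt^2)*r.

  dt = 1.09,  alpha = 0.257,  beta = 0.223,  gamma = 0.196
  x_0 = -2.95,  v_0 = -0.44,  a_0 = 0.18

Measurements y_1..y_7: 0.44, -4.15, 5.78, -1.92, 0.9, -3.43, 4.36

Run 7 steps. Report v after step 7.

step 1: x_pred=-3.3227  r=3.7627  x^+=-2.3557  v^+=0.5260  a^+=1.4215
step 2: x_pred=-0.9379  r=-3.2121  x^+=-1.7634  v^+=1.4182  a^+=0.3617
step 3: x_pred=-0.0027  r=5.7827  x^+=1.4834  v^+=2.9955  a^+=2.2696
step 4: x_pred=6.0968  r=-8.0168  x^+=4.0365  v^+=3.8292  a^+=-0.3754
step 5: x_pred=7.9873  r=-7.0873  x^+=6.1659  v^+=1.9700  a^+=-2.7138
step 6: x_pred=6.7010  r=-10.1310  x^+=4.0974  v^+=-3.0607  a^+=-6.0565
step 7: x_pred=-2.8367  r=7.1967  x^+=-0.9871  v^+=-8.1899  a^+=-3.6820

v_post = -8.1899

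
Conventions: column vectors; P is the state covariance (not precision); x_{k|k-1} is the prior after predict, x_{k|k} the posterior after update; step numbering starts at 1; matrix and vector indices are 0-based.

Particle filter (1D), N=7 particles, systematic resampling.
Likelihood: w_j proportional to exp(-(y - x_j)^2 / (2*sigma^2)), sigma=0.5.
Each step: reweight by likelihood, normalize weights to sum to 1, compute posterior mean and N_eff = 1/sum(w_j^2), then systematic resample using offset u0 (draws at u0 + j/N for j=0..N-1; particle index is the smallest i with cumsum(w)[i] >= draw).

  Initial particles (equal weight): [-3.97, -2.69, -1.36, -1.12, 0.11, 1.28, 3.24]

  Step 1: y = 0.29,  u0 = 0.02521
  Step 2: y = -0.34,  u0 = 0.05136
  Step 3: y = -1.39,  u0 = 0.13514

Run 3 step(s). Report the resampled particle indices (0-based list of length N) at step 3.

step 1: w=[0.0000, 0.0000, 0.0039, 0.0170, 0.8512, 0.1279, 0.0000]  mean=0.2329  Neff=1.3493  idx=[4, 4, 4, 4, 4, 4, 5]
step 2: w=[0.1664, 0.1664, 0.1664, 0.1664, 0.1664, 0.1664, 0.0013]  mean=0.1115  Neff=6.0157  idx=[0, 1, 2, 2, 3, 4, 5]
step 3: w=[0.1429, 0.1429, 0.1429, 0.1429, 0.1429, 0.1429, 0.1429]  mean=0.1100  Neff=7.0000  idx=[0, 1, 2, 3, 4, 5, 6]

resampled_idx = [0, 1, 2, 3, 4, 5, 6]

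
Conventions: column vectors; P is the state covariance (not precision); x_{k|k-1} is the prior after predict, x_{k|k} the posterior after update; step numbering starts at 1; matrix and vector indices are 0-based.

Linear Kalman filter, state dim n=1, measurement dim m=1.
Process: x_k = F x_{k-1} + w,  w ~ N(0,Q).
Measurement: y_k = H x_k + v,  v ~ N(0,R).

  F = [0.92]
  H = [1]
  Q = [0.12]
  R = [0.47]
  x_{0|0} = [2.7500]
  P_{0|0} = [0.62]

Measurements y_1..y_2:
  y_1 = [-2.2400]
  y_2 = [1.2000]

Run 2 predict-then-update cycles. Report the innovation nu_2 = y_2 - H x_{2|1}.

innov = [1.4106]

step 1: x^-=[2.5300]  P^-=[0.6448]  S=[1.1148]  K=[0.5784]  nu=[-4.7700]  x^+=[-0.2289]  P^+=[0.2718]
step 2: x^-=[-0.2106]  P^-=[0.3501]  S=[0.8201]  K=[0.4269]  nu=[1.4106]  x^+=[0.3916]  P^+=[0.2006]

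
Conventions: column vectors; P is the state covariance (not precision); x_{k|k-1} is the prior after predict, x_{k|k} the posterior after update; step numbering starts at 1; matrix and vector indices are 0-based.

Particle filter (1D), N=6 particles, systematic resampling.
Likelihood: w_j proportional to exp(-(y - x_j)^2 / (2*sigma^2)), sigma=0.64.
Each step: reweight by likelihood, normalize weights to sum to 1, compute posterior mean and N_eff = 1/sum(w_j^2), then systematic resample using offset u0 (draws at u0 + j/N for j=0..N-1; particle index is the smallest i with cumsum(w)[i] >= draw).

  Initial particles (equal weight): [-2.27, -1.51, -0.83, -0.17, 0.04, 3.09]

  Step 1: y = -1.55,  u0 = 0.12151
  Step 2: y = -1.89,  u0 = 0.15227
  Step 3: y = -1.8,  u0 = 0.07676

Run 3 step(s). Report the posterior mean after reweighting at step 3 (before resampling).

post_mean = -1.5878

step 1: w=[0.2410, 0.4529, 0.2410, 0.0444, 0.0207, 0.0000]  mean=-1.4377  Neff=3.0896  idx=[0, 1, 1, 1, 2, 3]
step 2: w=[0.2307, 0.2307, 0.2307, 0.2307, 0.0698, 0.0074]  mean=-1.6279  Neff=4.5914  idx=[0, 1, 2, 2, 3, 4]
step 3: w=[0.1628, 0.1924, 0.1924, 0.1924, 0.1924, 0.0676]  mean=-1.5878  Neff=5.5821  idx=[0, 1, 2, 3, 4, 4]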